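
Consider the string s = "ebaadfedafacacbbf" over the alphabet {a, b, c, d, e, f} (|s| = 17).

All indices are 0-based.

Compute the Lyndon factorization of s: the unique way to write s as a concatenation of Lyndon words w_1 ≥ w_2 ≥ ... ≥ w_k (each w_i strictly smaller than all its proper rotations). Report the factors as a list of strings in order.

["e", "b", "aadfedafacacbbf"]

emit factor 1: 'e' (i=0, period=1)
emit factor 2: 'b' (i=1, period=1)
emit factor 3: 'aadfedafacacbbf' (i=2, period=15)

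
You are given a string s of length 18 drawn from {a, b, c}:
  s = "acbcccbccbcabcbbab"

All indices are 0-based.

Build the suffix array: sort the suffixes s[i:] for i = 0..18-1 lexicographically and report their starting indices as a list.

rank→(start, suffix):
  0 → (16, 'ab')
  1 → (11, 'abcbbab')
  2 → (0, 'acbcccbccbcabcbbab')
  3 → (17, 'b')
  4 → (15, 'bab')
  5 → (14, 'bbab')
  6 → (9, 'bcabcbbab')
  7 → (12, 'bcbbab')
  8 → (6, 'bccbcabcbbab')
  9 → (2, 'bcccbccbcabcbbab')
  10 → (10, 'cabcbbab')
  11 → (13, 'cbbab')
  12 → (8, 'cbcabcbbab')
  13 → (5, 'cbccbcabcbbab')
  14 → (1, 'cbcccbccbcabcbbab')
  15 → (7, 'ccbcabcbbab')
  16 → (4, 'ccbccbcabcbbab')
  17 → (3, 'cccbccbcabcbbab')

[16, 11, 0, 17, 15, 14, 9, 12, 6, 2, 10, 13, 8, 5, 1, 7, 4, 3]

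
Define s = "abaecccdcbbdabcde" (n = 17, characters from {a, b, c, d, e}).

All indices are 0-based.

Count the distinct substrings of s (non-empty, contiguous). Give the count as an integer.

rank→(start, suffix):
  0 → (0, 'abaecccdcbbdabcde')
  1 → (12, 'abcde')
  2 → (2, 'aecccdcbbdabcde')
  3 → (1, 'baecccdcbbdabcde')
  4 → (9, 'bbdabcde')
  5 → (13, 'bcde')
  6 → (10, 'bdabcde')
  7 → (8, 'cbbdabcde')
  8 → (4, 'cccdcbbdabcde')
  9 → (5, 'ccdcbbdabcde')
  10 → (6, 'cdcbbdabcde')
  11 → (14, 'cde')
  12 → (11, 'dabcde')
  13 → (7, 'dcbbdabcde')
  14 → (15, 'de')
  15 → (16, 'e')
  16 → (3, 'ecccdcbbdabcde')

SA = [0, 12, 2, 1, 9, 13, 10, 8, 4, 5, 6, 14, 11, 7, 15, 16, 3]
i: (SA[i-1],SA[i]) lcp shared
  1: (0,12) 2 'ab'
  2: (12,2) 1 'a'
  3: (2,1) 0 ''
  4: (1,9) 1 'b'
  5: (9,13) 1 'b'
  6: (13,10) 1 'b'
  7: (10,8) 0 ''
  8: (8,4) 1 'c'
  9: (4,5) 2 'cc'
  10: (5,6) 1 'c'
  11: (6,14) 2 'cd'
  12: (14,11) 0 ''
  13: (11,7) 1 'd'
  14: (7,15) 1 'd'
  15: (15,16) 0 ''
  16: (16,3) 1 'e'

n(n+1)/2 = 17·18/2 = 153
Σ LCP = 0 + 2 + 1 + 0 + 1 + 1 + 1 + 0 + 1 + 2 + 1 + 2 + 0 + 1 + 1 + 0 + 1 = 15
distinct = 153 − 15 = 138

138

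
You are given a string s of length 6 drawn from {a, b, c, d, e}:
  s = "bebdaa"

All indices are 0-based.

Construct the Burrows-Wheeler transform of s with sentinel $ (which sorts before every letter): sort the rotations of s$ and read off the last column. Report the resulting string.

rank  rotation last
    0  $bebdaa  a
    1  a$bebda  a
    2  aa$bebd  d
    3  bdaa$be  e
    4  bebdaa$  $
    5  daa$beb  b
    6  ebdaa$b  b

aade$bb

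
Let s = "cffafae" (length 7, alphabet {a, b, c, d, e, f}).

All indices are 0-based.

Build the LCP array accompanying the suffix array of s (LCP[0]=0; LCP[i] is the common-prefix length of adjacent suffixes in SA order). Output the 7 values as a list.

rank→(start, suffix):
  0 → (5, 'ae')
  1 → (3, 'afae')
  2 → (0, 'cffafae')
  3 → (6, 'e')
  4 → (4, 'fae')
  5 → (2, 'fafae')
  6 → (1, 'ffafae')

SA = [5, 3, 0, 6, 4, 2, 1]
rank  pair      lcp
   1  s[5:],s[3:]  1  'a'
   2  s[3:],s[0:]  0  ''
   3  s[0:],s[6:]  0  ''
   4  s[6:],s[4:]  0  ''
   5  s[4:],s[2:]  2  'fa'
   6  s[2:],s[1:]  1  'f'

[0, 1, 0, 0, 0, 2, 1]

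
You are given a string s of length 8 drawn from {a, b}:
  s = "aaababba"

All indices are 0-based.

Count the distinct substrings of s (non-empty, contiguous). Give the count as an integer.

27

sorted suffixes:
  #0 SA[0]=7  'a'
  #1 SA[1]=0  'aaababba'
  #2 SA[2]=1  'aababba'
  #3 SA[3]=2  'ababba'
  #4 SA[4]=4  'abba'
  #5 SA[5]=6  'ba'
  #6 SA[6]=3  'babba'
  #7 SA[7]=5  'bba'

SA = [7, 0, 1, 2, 4, 6, 3, 5]
[i] adj suffixes → lcp
  [1] 7/0 → 1 ('a')
  [2] 0/1 → 2 ('aa')
  [3] 1/2 → 1 ('a')
  [4] 2/4 → 2 ('ab')
  [5] 4/6 → 0 ('')
  [6] 6/3 → 2 ('ba')
  [7] 3/5 → 1 ('b')

n(n+1)/2 = 8·9/2 = 36
Σ LCP = 0 + 1 + 2 + 1 + 2 + 0 + 2 + 1 = 9
distinct = 36 − 9 = 27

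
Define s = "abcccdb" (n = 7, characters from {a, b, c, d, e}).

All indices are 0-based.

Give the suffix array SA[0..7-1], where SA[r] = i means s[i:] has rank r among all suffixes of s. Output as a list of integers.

[0, 6, 1, 2, 3, 4, 5]

rank→(start, suffix):
  0 → (0, 'abcccdb')
  1 → (6, 'b')
  2 → (1, 'bcccdb')
  3 → (2, 'cccdb')
  4 → (3, 'ccdb')
  5 → (4, 'cdb')
  6 → (5, 'db')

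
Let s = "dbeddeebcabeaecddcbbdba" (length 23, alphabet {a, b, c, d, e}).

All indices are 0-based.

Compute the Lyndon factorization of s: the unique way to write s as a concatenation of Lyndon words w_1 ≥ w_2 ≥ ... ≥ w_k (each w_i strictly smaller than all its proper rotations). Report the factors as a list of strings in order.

["d", "beddee", "bc", "abeaecddcbbdb", "a"]

emit factor 1: 'd' (i=0, period=1)
emit factor 2: 'beddee' (i=1, period=6)
emit factor 3: 'bc' (i=7, period=2)
emit factor 4: 'abeaecddcbbdb' (i=9, period=13)
emit factor 5: 'a' (i=22, period=1)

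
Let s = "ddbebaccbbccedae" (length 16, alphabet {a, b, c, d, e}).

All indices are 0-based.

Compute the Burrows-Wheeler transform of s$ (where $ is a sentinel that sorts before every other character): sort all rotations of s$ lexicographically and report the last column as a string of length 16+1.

rank  rotation           last
    0  $ddbebaccbbccedae  e
    1  accbbccedae$ddbeb  b
    2  ae$ddbebaccbbcced  d
    3  baccbbccedae$ddbe  e
    4  bbccedae$ddbebacc  c
    5  bccedae$ddbebaccb  b
    6  bebaccbbccedae$dd  d
    7  cbbccedae$ddbebac  c
    8  ccbbccedae$ddbeba  a
    9  ccedae$ddbebaccbb  b
   10  cedae$ddbebaccbbc  c
   11  dae$ddbebaccbbcce  e
   12  dbebaccbbccedae$d  d
   13  ddbebaccbbccedae$  $
   14  e$ddbebaccbbcceda  a
   15  ebaccbbccedae$ddb  b
   16  edae$ddbebaccbbcc  c

ebdecbdcabced$abc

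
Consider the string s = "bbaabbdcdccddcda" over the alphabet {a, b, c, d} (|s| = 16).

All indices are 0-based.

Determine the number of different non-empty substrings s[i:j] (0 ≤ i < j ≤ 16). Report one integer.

118

sorted suffixes:
  #0 SA[0]=15  'a'
  #1 SA[1]=2  'aabbdcdccddcda'
  #2 SA[2]=3  'abbdcdccddcda'
  #3 SA[3]=1  'baabbdcdccddcda'
  #4 SA[4]=0  'bbaabbdcdccddcda'
  #5 SA[5]=4  'bbdcdccddcda'
  #6 SA[6]=5  'bdcdccddcda'
  #7 SA[7]=9  'ccddcda'
  #8 SA[8]=13  'cda'
  #9 SA[9]=7  'cdccddcda'
  #10 SA[10]=10  'cddcda'
  #11 SA[11]=14  'da'
  #12 SA[12]=8  'dccddcda'
  #13 SA[13]=12  'dcda'
  #14 SA[14]=6  'dcdccddcda'
  #15 SA[15]=11  'ddcda'

SA = [15, 2, 3, 1, 0, 4, 5, 9, 13, 7, 10, 14, 8, 12, 6, 11]
i: (SA[i-1],SA[i]) lcp shared
  1: (15,2) 1 'a'
  2: (2,3) 1 'a'
  3: (3,1) 0 ''
  4: (1,0) 1 'b'
  5: (0,4) 2 'bb'
  6: (4,5) 1 'b'
  7: (5,9) 0 ''
  8: (9,13) 1 'c'
  9: (13,7) 2 'cd'
  10: (7,10) 2 'cd'
  11: (10,14) 0 ''
  12: (14,8) 1 'd'
  13: (8,12) 2 'dc'
  14: (12,6) 3 'dcd'
  15: (6,11) 1 'd'

n(n+1)/2 = 16·17/2 = 136
Σ LCP = 0 + 1 + 1 + 0 + 1 + 2 + 1 + 0 + 1 + 2 + 2 + 0 + 1 + 2 + 3 + 1 = 18
distinct = 136 − 18 = 118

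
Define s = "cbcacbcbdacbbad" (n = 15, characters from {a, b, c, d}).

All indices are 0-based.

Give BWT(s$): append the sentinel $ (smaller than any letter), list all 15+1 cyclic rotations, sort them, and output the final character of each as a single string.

rank  rotation          last
    0  $cbcacbcbdacbbad  d
    1  acbbad$cbcacbcbd  d
    2  acbcbdacbbad$cbc  c
    3  ad$cbcacbcbdacbb  b
    4  bad$cbcacbcbdacb  b
    5  bbad$cbcacbcbdac  c
    6  bcacbcbdacbbad$c  c
    7  bcbdacbbad$cbcac  c
    8  bdacbbad$cbcacbc  c
    9  cacbcbdacbbad$cb  b
   10  cbbad$cbcacbcbda  a
   11  cbcacbcbdacbbad$  $
   12  cbcbdacbbad$cbca  a
   13  cbdacbbad$cbcacb  b
   14  d$cbcacbcbdacbba  a
   15  dacbbad$cbcacbcb  b

ddcbbccccba$abab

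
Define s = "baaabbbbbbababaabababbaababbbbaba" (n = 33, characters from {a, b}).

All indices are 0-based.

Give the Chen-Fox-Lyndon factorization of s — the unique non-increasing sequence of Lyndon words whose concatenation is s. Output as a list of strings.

["b", "aaabbbbbbababaabababbaababbbbab", "a"]

emit factor 1: 'b' (i=0, period=1)
emit factor 2: 'aaabbbbbbababaabababbaababbbbab' (i=1, period=31)
emit factor 3: 'a' (i=32, period=1)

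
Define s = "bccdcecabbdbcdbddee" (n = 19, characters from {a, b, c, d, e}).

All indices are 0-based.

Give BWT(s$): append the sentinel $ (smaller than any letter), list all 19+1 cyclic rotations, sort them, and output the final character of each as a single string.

rank  rotation              last
    0  $bccdcecabbdbcdbddee  e
    1  abbdbcdbddee$bccdcec  c
    2  bbdbcdbddee$bccdceca  a
    3  bccdcecabbdbcdbddee$  $
    4  bcdbddee$bccdcecabbd  d
    5  bdbcdbddee$bccdcecab  b
    6  bddee$bccdcecabbdbcd  d
    7  cabbdbcdbddee$bccdce  e
    8  ccdcecabbdbcdbddee$b  b
    9  cdbddee$bccdcecabbdb  b
   10  cdcecabbdbcdbddee$bc  c
   11  cecabbdbcdbddee$bccd  d
   12  dbcdbddee$bccdcecabb  b
   13  dbddee$bccdcecabbdbc  c
   14  dcecabbdbcdbddee$bcc  c
   15  ddee$bccdcecabbdbcdb  b
   16  dee$bccdcecabbdbcdbd  d
   17  e$bccdcecabbdbcdbdde  e
   18  ecabbdbcdbddee$bccdc  c
   19  ee$bccdcecabbdbcdbdd  d

eca$dbdebbcdbccbdecd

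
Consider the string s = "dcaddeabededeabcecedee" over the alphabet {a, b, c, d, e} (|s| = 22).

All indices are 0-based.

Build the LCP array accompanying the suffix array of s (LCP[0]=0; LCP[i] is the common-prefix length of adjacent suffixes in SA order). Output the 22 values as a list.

[0, 2, 1, 0, 1, 0, 1, 2, 0, 1, 1, 4, 2, 2, 0, 1, 3, 1, 1, 3, 3, 1]

rank | idx | suffix
   0 |  13 | abcecedee
   1 |   6 | abededeabcecedee
   2 |   2 | addeabededeabcecedee
   3 |  14 | bcecedee
   4 |   7 | bededeabcecedee
   5 |   1 | caddeabededeabcecedee
   6 |  15 | cecedee
   7 |  17 | cedee
   8 |   0 | dcaddeabededeabcecedee
   9 |   3 | ddeabededeabcecedee
  10 |  11 | deabcecedee
  11 |   4 | deabededeabcecedee
  12 |   9 | dedeabcecedee
  13 |  19 | dee
  14 |  21 | e
  15 |  12 | eabcecedee
  16 |   5 | eabededeabcecedee
  17 |  16 | ecedee
  18 |  10 | edeabcecedee
  19 |   8 | ededeabcecedee
  20 |  18 | edee
  21 |  20 | ee

SA = [13, 6, 2, 14, 7, 1, 15, 17, 0, 3, 11, 4, 9, 19, 21, 12, 5, 16, 10, 8, 18, 20]
rank  pair      lcp
   1  s[13:],s[6:]  2  'ab'
   2  s[6:],s[2:]  1  'a'
   3  s[2:],s[14:]  0  ''
   4  s[14:],s[7:]  1  'b'
   5  s[7:],s[1:]  0  ''
   6  s[1:],s[15:]  1  'c'
   7  s[15:],s[17:]  2  'ce'
   8  s[17:],s[0:]  0  ''
   9  s[0:],s[3:]  1  'd'
  10  s[3:],s[11:]  1  'd'
  11  s[11:],s[4:]  4  'deab'
  12  s[4:],s[9:]  2  'de'
  13  s[9:],s[19:]  2  'de'
  14  s[19:],s[21:]  0  ''
  15  s[21:],s[12:]  1  'e'
  16  s[12:],s[5:]  3  'eab'
  17  s[5:],s[16:]  1  'e'
  18  s[16:],s[10:]  1  'e'
  19  s[10:],s[8:]  3  'ede'
  20  s[8:],s[18:]  3  'ede'
  21  s[18:],s[20:]  1  'e'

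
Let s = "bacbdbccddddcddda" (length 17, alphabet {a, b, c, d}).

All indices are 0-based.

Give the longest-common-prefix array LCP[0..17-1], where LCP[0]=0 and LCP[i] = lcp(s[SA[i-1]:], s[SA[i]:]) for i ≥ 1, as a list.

[0, 1, 0, 1, 1, 0, 1, 1, 4, 0, 1, 1, 1, 2, 2, 3, 3]

rank→(start, suffix):
  0 → (16, 'a')
  1 → (1, 'acbdbccddddcddda')
  2 → (0, 'bacbdbccddddcddda')
  3 → (5, 'bccddddcddda')
  4 → (3, 'bdbccddddcddda')
  5 → (2, 'cbdbccddddcddda')
  6 → (6, 'ccddddcddda')
  7 → (12, 'cddda')
  8 → (7, 'cddddcddda')
  9 → (15, 'da')
  10 → (4, 'dbccddddcddda')
  11 → (11, 'dcddda')
  12 → (14, 'dda')
  13 → (10, 'ddcddda')
  14 → (13, 'ddda')
  15 → (9, 'dddcddda')
  16 → (8, 'ddddcddda')

SA = [16, 1, 0, 5, 3, 2, 6, 12, 7, 15, 4, 11, 14, 10, 13, 9, 8]
i: (SA[i-1],SA[i]) lcp shared
  1: (16,1) 1 'a'
  2: (1,0) 0 ''
  3: (0,5) 1 'b'
  4: (5,3) 1 'b'
  5: (3,2) 0 ''
  6: (2,6) 1 'c'
  7: (6,12) 1 'c'
  8: (12,7) 4 'cddd'
  9: (7,15) 0 ''
  10: (15,4) 1 'd'
  11: (4,11) 1 'd'
  12: (11,14) 1 'd'
  13: (14,10) 2 'dd'
  14: (10,13) 2 'dd'
  15: (13,9) 3 'ddd'
  16: (9,8) 3 'ddd'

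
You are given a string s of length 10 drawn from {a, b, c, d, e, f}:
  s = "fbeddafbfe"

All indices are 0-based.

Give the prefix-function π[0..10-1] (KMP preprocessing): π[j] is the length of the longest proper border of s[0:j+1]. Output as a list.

[0, 0, 0, 0, 0, 0, 1, 2, 1, 0]

π[0] = 0
j=1 s[j]='b': π[1]=0 (border '')
j=2 s[j]='e': π[2]=0 (border '')
j=3 s[j]='d': π[3]=0 (border '')
j=4 s[j]='d': π[4]=0 (border '')
j=5 s[j]='a': π[5]=0 (border '')
j=6 s[j]='f': π[6]=1 (border 'f')
j=7 s[j]='b': π[7]=2 (border 'fb')
j=8 s[j]='f': k: 2→0; π[8]=1 (border 'f')
j=9 s[j]='e': k: 1→0; π[9]=0 (border '')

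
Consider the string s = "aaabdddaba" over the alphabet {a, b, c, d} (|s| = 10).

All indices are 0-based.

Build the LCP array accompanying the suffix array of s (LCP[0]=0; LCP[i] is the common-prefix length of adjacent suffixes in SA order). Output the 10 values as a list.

rank→(start, suffix):
  0 → (9, 'a')
  1 → (0, 'aaabdddaba')
  2 → (1, 'aabdddaba')
  3 → (7, 'aba')
  4 → (2, 'abdddaba')
  5 → (8, 'ba')
  6 → (3, 'bdddaba')
  7 → (6, 'daba')
  8 → (5, 'ddaba')
  9 → (4, 'dddaba')

SA = [9, 0, 1, 7, 2, 8, 3, 6, 5, 4]
rank  pair      lcp
   1  s[9:],s[0:]  1  'a'
   2  s[0:],s[1:]  2  'aa'
   3  s[1:],s[7:]  1  'a'
   4  s[7:],s[2:]  2  'ab'
   5  s[2:],s[8:]  0  ''
   6  s[8:],s[3:]  1  'b'
   7  s[3:],s[6:]  0  ''
   8  s[6:],s[5:]  1  'd'
   9  s[5:],s[4:]  2  'dd'

[0, 1, 2, 1, 2, 0, 1, 0, 1, 2]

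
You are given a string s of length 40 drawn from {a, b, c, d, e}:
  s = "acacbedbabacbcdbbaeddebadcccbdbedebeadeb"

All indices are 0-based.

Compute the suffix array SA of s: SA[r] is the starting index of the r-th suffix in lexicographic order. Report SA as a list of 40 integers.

sorted suffixes:
  #0 SA[0]=8  'abacbcdbbaeddebadcccbdbedebeadeb'
  #1 SA[1]=0  'acacbedbabacbcdbbaeddebadcccbdbedebeadeb'
  #2 SA[2]=10  'acbcdbbaeddebadcccbdbedebeadeb'
  #3 SA[3]=2  'acbedbabacbcdbbaeddebadcccbdbedebeadeb'
  #4 SA[4]=23  'adcccbdbedebeadeb'
  #5 SA[5]=36  'adeb'
  #6 SA[6]=17  'aeddebadcccbdbedebeadeb'
  #7 SA[7]=39  'b'
  #8 SA[8]=7  'babacbcdbbaeddebadcccbdbedebeadeb'
  #9 SA[9]=9  'bacbcdbbaeddebadcccbdbedebeadeb'
  #10 SA[10]=22  'badcccbdbedebeadeb'
  #11 SA[11]=16  'baeddebadcccbdbedebeadeb'
  #12 SA[12]=15  'bbaeddebadcccbdbedebeadeb'
  #13 SA[13]=12  'bcdbbaeddebadcccbdbedebeadeb'
  #14 SA[14]=28  'bdbedebeadeb'
  #15 SA[15]=34  'beadeb'
  #16 SA[16]=4  'bedbabacbcdbbaeddebadcccbdbedebeadeb'
  #17 SA[17]=30  'bedebeadeb'
  #18 SA[18]=1  'cacbedbabacbcdbbaeddebadcccbdbedebeadeb'
  #19 SA[19]=11  'cbcdbbaeddebadcccbdbedebeadeb'
  #20 SA[20]=27  'cbdbedebeadeb'
  #21 SA[21]=3  'cbedbabacbcdbbaeddebadcccbdbedebeadeb'
  #22 SA[22]=26  'ccbdbedebeadeb'
  #23 SA[23]=25  'cccbdbedebeadeb'
  #24 SA[24]=13  'cdbbaeddebadcccbdbedebeadeb'
  #25 SA[25]=6  'dbabacbcdbbaeddebadcccbdbedebeadeb'
  #26 SA[26]=14  'dbbaeddebadcccbdbedebeadeb'
  #27 SA[27]=29  'dbedebeadeb'
  #28 SA[28]=24  'dcccbdbedebeadeb'
  #29 SA[29]=19  'ddebadcccbdbedebeadeb'
  #30 SA[30]=37  'deb'
  #31 SA[31]=20  'debadcccbdbedebeadeb'
  #32 SA[32]=32  'debeadeb'
  #33 SA[33]=35  'eadeb'
  #34 SA[34]=38  'eb'
  #35 SA[35]=21  'ebadcccbdbedebeadeb'
  #36 SA[36]=33  'ebeadeb'
  #37 SA[37]=5  'edbabacbcdbbaeddebadcccbdbedebeadeb'
  #38 SA[38]=18  'eddebadcccbdbedebeadeb'
  #39 SA[39]=31  'edebeadeb'

[8, 0, 10, 2, 23, 36, 17, 39, 7, 9, 22, 16, 15, 12, 28, 34, 4, 30, 1, 11, 27, 3, 26, 25, 13, 6, 14, 29, 24, 19, 37, 20, 32, 35, 38, 21, 33, 5, 18, 31]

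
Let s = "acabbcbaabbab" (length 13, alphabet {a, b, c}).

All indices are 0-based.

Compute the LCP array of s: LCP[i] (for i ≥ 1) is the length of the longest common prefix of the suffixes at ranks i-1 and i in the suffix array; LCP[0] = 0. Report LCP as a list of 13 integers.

rank→(start, suffix):
  0 → (7, 'aabbab')
  1 → (11, 'ab')
  2 → (8, 'abbab')
  3 → (2, 'abbcbaabbab')
  4 → (0, 'acabbcbaabbab')
  5 → (12, 'b')
  6 → (6, 'baabbab')
  7 → (10, 'bab')
  8 → (9, 'bbab')
  9 → (3, 'bbcbaabbab')
  10 → (4, 'bcbaabbab')
  11 → (1, 'cabbcbaabbab')
  12 → (5, 'cbaabbab')

SA = [7, 11, 8, 2, 0, 12, 6, 10, 9, 3, 4, 1, 5]
rank  pair      lcp
   1  s[7:],s[11:]  1  'a'
   2  s[11:],s[8:]  2  'ab'
   3  s[8:],s[2:]  3  'abb'
   4  s[2:],s[0:]  1  'a'
   5  s[0:],s[12:]  0  ''
   6  s[12:],s[6:]  1  'b'
   7  s[6:],s[10:]  2  'ba'
   8  s[10:],s[9:]  1  'b'
   9  s[9:],s[3:]  2  'bb'
  10  s[3:],s[4:]  1  'b'
  11  s[4:],s[1:]  0  ''
  12  s[1:],s[5:]  1  'c'

[0, 1, 2, 3, 1, 0, 1, 2, 1, 2, 1, 0, 1]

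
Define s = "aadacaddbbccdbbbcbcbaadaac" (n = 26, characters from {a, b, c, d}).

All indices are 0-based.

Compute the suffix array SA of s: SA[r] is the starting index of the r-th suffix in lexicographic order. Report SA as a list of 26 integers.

rank | idx | suffix
   0 |  23 | aac
   1 |  20 | aadaac
   2 |   0 | aadacaddbbccdbbbcbcbaadaac
   3 |  24 | ac
   4 |   3 | acaddbbccdbbbcbcbaadaac
   5 |  21 | adaac
   6 |   1 | adacaddbbccdbbbcbcbaadaac
   7 |   5 | addbbccdbbbcbcbaadaac
   8 |  19 | baadaac
   9 |  13 | bbbcbcbaadaac
  10 |  14 | bbcbcbaadaac
  11 |   8 | bbccdbbbcbcbaadaac
  12 |  17 | bcbaadaac
  13 |  15 | bcbcbaadaac
  14 |   9 | bccdbbbcbcbaadaac
  15 |  25 | c
  16 |   4 | caddbbccdbbbcbcbaadaac
  17 |  18 | cbaadaac
  18 |  16 | cbcbaadaac
  19 |  10 | ccdbbbcbcbaadaac
  20 |  11 | cdbbbcbcbaadaac
  21 |  22 | daac
  22 |   2 | dacaddbbccdbbbcbcbaadaac
  23 |  12 | dbbbcbcbaadaac
  24 |   7 | dbbccdbbbcbcbaadaac
  25 |   6 | ddbbccdbbbcbcbaadaac

[23, 20, 0, 24, 3, 21, 1, 5, 19, 13, 14, 8, 17, 15, 9, 25, 4, 18, 16, 10, 11, 22, 2, 12, 7, 6]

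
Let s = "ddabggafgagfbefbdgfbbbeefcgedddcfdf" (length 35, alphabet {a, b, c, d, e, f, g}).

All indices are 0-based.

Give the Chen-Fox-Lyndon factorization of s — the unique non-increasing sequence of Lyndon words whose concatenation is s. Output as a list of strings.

["d", "d", "abggafgagfbefbdgfbbbeefcgedddcfdf"]

emit factor 1: 'd' (i=0, period=1)
emit factor 2: 'd' (i=1, period=1)
emit factor 3: 'abggafgagfbefbdgfbbbeefcgedddcfdf' (i=2, period=33)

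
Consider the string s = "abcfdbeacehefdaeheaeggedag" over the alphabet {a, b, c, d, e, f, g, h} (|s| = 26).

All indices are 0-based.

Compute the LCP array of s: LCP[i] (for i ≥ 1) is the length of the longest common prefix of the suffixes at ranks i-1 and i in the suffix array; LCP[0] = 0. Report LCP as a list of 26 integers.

[0, 1, 1, 2, 1, 0, 1, 0, 1, 0, 2, 1, 0, 2, 1, 1, 1, 1, 3, 0, 2, 0, 1, 1, 0, 2]

sorted suffixes:
  #0 SA[0]=0  'abcfdbeacehefdaeheaeggedag'
  #1 SA[1]=7  'acehefdaeheaeggedag'
  #2 SA[2]=18  'aeggedag'
  #3 SA[3]=14  'aeheaeggedag'
  #4 SA[4]=24  'ag'
  #5 SA[5]=1  'bcfdbeacehefdaeheaeggedag'
  #6 SA[6]=5  'beacehefdaeheaeggedag'
  #7 SA[7]=8  'cehefdaeheaeggedag'
  #8 SA[8]=2  'cfdbeacehefdaeheaeggedag'
  #9 SA[9]=13  'daeheaeggedag'
  #10 SA[10]=23  'dag'
  #11 SA[11]=4  'dbeacehefdaeheaeggedag'
  #12 SA[12]=6  'eacehefdaeheaeggedag'
  #13 SA[13]=17  'eaeggedag'
  #14 SA[14]=22  'edag'
  #15 SA[15]=11  'efdaeheaeggedag'
  #16 SA[16]=19  'eggedag'
  #17 SA[17]=15  'eheaeggedag'
  #18 SA[18]=9  'ehefdaeheaeggedag'
  #19 SA[19]=12  'fdaeheaeggedag'
  #20 SA[20]=3  'fdbeacehefdaeheaeggedag'
  #21 SA[21]=25  'g'
  #22 SA[22]=21  'gedag'
  #23 SA[23]=20  'ggedag'
  #24 SA[24]=16  'heaeggedag'
  #25 SA[25]=10  'hefdaeheaeggedag'

SA = [0, 7, 18, 14, 24, 1, 5, 8, 2, 13, 23, 4, 6, 17, 22, 11, 19, 15, 9, 12, 3, 25, 21, 20, 16, 10]
[i] adj suffixes → lcp
  [1] 0/7 → 1 ('a')
  [2] 7/18 → 1 ('a')
  [3] 18/14 → 2 ('ae')
  [4] 14/24 → 1 ('a')
  [5] 24/1 → 0 ('')
  [6] 1/5 → 1 ('b')
  [7] 5/8 → 0 ('')
  [8] 8/2 → 1 ('c')
  [9] 2/13 → 0 ('')
  [10] 13/23 → 2 ('da')
  [11] 23/4 → 1 ('d')
  [12] 4/6 → 0 ('')
  [13] 6/17 → 2 ('ea')
  [14] 17/22 → 1 ('e')
  [15] 22/11 → 1 ('e')
  [16] 11/19 → 1 ('e')
  [17] 19/15 → 1 ('e')
  [18] 15/9 → 3 ('ehe')
  [19] 9/12 → 0 ('')
  [20] 12/3 → 2 ('fd')
  [21] 3/25 → 0 ('')
  [22] 25/21 → 1 ('g')
  [23] 21/20 → 1 ('g')
  [24] 20/16 → 0 ('')
  [25] 16/10 → 2 ('he')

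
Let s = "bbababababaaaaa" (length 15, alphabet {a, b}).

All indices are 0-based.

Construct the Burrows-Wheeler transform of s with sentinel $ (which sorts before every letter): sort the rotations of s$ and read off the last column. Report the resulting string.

rank  rotation          last
    0  $bbababababaaaaa  a
    1  a$bbababababaaaa  a
    2  aa$bbababababaaa  a
    3  aaa$bbababababaa  a
    4  aaaa$bbababababa  a
    5  aaaaa$bbabababab  b
    6  abaaaaa$bbababab  b
    7  ababaaaaa$bbabab  b
    8  abababaaaaa$bbab  b
    9  ababababaaaaa$bb  b
   10  baaaaa$bbabababa  a
   11  babaaaaa$bbababa  a
   12  bababaaaaa$bbaba  a
   13  babababaaaaa$bba  a
   14  bababababaaaaa$b  b
   15  bbababababaaaaa$  $

aaaaabbbbbaaaab$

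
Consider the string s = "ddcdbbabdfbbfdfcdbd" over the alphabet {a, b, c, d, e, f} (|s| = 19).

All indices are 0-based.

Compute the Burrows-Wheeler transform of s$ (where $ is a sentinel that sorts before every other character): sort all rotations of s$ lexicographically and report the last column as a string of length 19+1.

dbbdfdabdfbccd$bfddb

rank  rotation              last
    0  $ddcdbbabdfbbfdfcdbd  d
    1  abdfbbfdfcdbd$ddcdbb  b
    2  babdfbbfdfcdbd$ddcdb  b
    3  bbabdfbbfdfcdbd$ddcd  d
    4  bbfdfcdbd$ddcdbbabdf  f
    5  bd$ddcdbbabdfbbfdfcd  d
    6  bdfbbfdfcdbd$ddcdbba  a
    7  bfdfcdbd$ddcdbbabdfb  b
    8  cdbbabdfbbfdfcdbd$dd  d
    9  cdbd$ddcdbbabdfbbfdf  f
   10  d$ddcdbbabdfbbfdfcdb  b
   11  dbbabdfbbfdfcdbd$ddc  c
   12  dbd$ddcdbbabdfbbfdfc  c
   13  dcdbbabdfbbfdfcdbd$d  d
   14  ddcdbbabdfbbfdfcdbd$  $
   15  dfbbfdfcdbd$ddcdbbab  b
   16  dfcdbd$ddcdbbabdfbbf  f
   17  fbbfdfcdbd$ddcdbbabd  d
   18  fcdbd$ddcdbbabdfbbfd  d
   19  fdfcdbd$ddcdbbabdfbb  b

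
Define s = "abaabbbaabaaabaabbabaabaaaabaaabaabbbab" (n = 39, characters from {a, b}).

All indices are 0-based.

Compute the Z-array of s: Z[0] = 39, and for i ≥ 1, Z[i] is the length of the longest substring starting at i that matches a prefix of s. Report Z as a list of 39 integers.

Z[0]=39
i=1: outside box; Z[1]=0
i=2: outside box; Z[2]=1 grow→box=[2,3)
i=3: outside box; Z[3]=2 grow→box=[3,5)
i=4: min(r-i=1, Z[1]=0)=0; Z[4]=0
i=5: outside box; Z[5]=0
i=6: outside box; Z[6]=0
i=7: outside box; Z[7]=1 grow→box=[7,8)
i=8: outside box; Z[8]=4 grow→box=[8,12)
i=9: min(r-i=3, Z[1]=0)=0; Z[9]=0
i=10: min(r-i=2, Z[2]=1)=1; Z[10]=1
i=11: min(r-i=1, Z[3]=2)=1; Z[11]=1
i=12: outside box; Z[12]=6 grow→box=[12,18)
i=13: min(r-i=5, Z[1]=0)=0; Z[13]=0
i=14: min(r-i=4, Z[2]=1)=1; Z[14]=1
i=15: min(r-i=3, Z[3]=2)=2; Z[15]=2
i=16: min(r-i=2, Z[4]=0)=0; Z[16]=0
i=17: min(r-i=1, Z[5]=0)=0; Z[17]=0
i=18: outside box; Z[18]=5 grow→box=[18,23)
i=19: min(r-i=4, Z[1]=0)=0; Z[19]=0
i=20: min(r-i=3, Z[2]=1)=1; Z[20]=1
i=21: min(r-i=2, Z[3]=2)=2; Z[21]=4 grow→box=[21,25)
i=22: min(r-i=3, Z[1]=0)=0; Z[22]=0
i=23: min(r-i=2, Z[2]=1)=1; Z[23]=1
i=24: min(r-i=1, Z[3]=2)=1; Z[24]=1
i=25: outside box; Z[25]=1 grow→box=[25,26)
i=26: outside box; Z[26]=4 grow→box=[26,30)
i=27: min(r-i=3, Z[1]=0)=0; Z[27]=0
i=28: min(r-i=2, Z[2]=1)=1; Z[28]=1
i=29: min(r-i=1, Z[3]=2)=1; Z[29]=1
i=30: outside box; Z[30]=8 grow→box=[30,38)
i=31: min(r-i=7, Z[1]=0)=0; Z[31]=0
i=32: min(r-i=6, Z[2]=1)=1; Z[32]=1
i=33: min(r-i=5, Z[3]=2)=2; Z[33]=2
i=34: min(r-i=4, Z[4]=0)=0; Z[34]=0
i=35: min(r-i=3, Z[5]=0)=0; Z[35]=0
i=36: min(r-i=2, Z[6]=0)=0; Z[36]=0
i=37: min(r-i=1, Z[7]=1)=1; Z[37]=2 grow→box=[37,39)
i=38: min(r-i=1, Z[1]=0)=0; Z[38]=0

[39, 0, 1, 2, 0, 0, 0, 1, 4, 0, 1, 1, 6, 0, 1, 2, 0, 0, 5, 0, 1, 4, 0, 1, 1, 1, 4, 0, 1, 1, 8, 0, 1, 2, 0, 0, 0, 2, 0]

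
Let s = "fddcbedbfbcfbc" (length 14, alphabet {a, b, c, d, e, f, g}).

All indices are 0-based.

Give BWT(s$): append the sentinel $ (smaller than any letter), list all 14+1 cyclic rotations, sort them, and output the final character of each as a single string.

rank  rotation         last
    0  $fddcbedbfbcfbc  c
    1  bc$fddcbedbfbcf  f
    2  bcfbc$fddcbedbf  f
    3  bedbfbcfbc$fddc  c
    4  bfbcfbc$fddcbed  d
    5  c$fddcbedbfbcfb  b
    6  cbedbfbcfbc$fdd  d
    7  cfbc$fddcbedbfb  b
    8  dbfbcfbc$fddcbe  e
    9  dcbedbfbcfbc$fd  d
   10  ddcbedbfbcfbc$f  f
   11  edbfbcfbc$fddcb  b
   12  fbc$fddcbedbfbc  c
   13  fbcfbc$fddcbedb  b
   14  fddcbedbfbcfbc$  $

cffcdbdbedfbcb$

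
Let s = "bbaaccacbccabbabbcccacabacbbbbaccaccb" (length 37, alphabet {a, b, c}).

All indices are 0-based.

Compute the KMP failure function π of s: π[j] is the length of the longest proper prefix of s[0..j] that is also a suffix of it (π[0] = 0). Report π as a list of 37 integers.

[0, 1, 0, 0, 0, 0, 0, 0, 1, 0, 0, 0, 1, 2, 3, 1, 2, 0, 0, 0, 0, 0, 0, 1, 0, 0, 1, 2, 2, 2, 3, 0, 0, 0, 0, 0, 1]

π[0] = 0
j=1 s[j]='b': π[1]=1 (border 'b')
j=2 s[j]='a': k: 1→0; π[2]=0 (border '')
j=3 s[j]='a': π[3]=0 (border '')
j=4 s[j]='c': π[4]=0 (border '')
j=5 s[j]='c': π[5]=0 (border '')
j=6 s[j]='a': π[6]=0 (border '')
j=7 s[j]='c': π[7]=0 (border '')
j=8 s[j]='b': π[8]=1 (border 'b')
j=9 s[j]='c': k: 1→0; π[9]=0 (border '')
j=10 s[j]='c': π[10]=0 (border '')
j=11 s[j]='a': π[11]=0 (border '')
j=12 s[j]='b': π[12]=1 (border 'b')
j=13 s[j]='b': π[13]=2 (border 'bb')
j=14 s[j]='a': π[14]=3 (border 'bba')
j=15 s[j]='b': k: 3→0; π[15]=1 (border 'b')
j=16 s[j]='b': π[16]=2 (border 'bb')
j=17 s[j]='c': k: 2→1→0; π[17]=0 (border '')
j=18 s[j]='c': π[18]=0 (border '')
j=19 s[j]='c': π[19]=0 (border '')
j=20 s[j]='a': π[20]=0 (border '')
j=21 s[j]='c': π[21]=0 (border '')
j=22 s[j]='a': π[22]=0 (border '')
j=23 s[j]='b': π[23]=1 (border 'b')
j=24 s[j]='a': k: 1→0; π[24]=0 (border '')
j=25 s[j]='c': π[25]=0 (border '')
j=26 s[j]='b': π[26]=1 (border 'b')
j=27 s[j]='b': π[27]=2 (border 'bb')
j=28 s[j]='b': k: 2→1; π[28]=2 (border 'bb')
j=29 s[j]='b': k: 2→1; π[29]=2 (border 'bb')
j=30 s[j]='a': π[30]=3 (border 'bba')
j=31 s[j]='c': k: 3→0; π[31]=0 (border '')
j=32 s[j]='c': π[32]=0 (border '')
j=33 s[j]='a': π[33]=0 (border '')
j=34 s[j]='c': π[34]=0 (border '')
j=35 s[j]='c': π[35]=0 (border '')
j=36 s[j]='b': π[36]=1 (border 'b')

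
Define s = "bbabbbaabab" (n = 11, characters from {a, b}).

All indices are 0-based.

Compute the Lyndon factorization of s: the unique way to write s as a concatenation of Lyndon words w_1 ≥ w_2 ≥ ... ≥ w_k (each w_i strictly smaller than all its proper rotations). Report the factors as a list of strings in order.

emit factor 1: 'b' (i=0, period=1)
emit factor 2: 'b' (i=1, period=1)
emit factor 3: 'abbb' (i=2, period=4)
emit factor 4: 'aabab' (i=6, period=5)

["b", "b", "abbb", "aabab"]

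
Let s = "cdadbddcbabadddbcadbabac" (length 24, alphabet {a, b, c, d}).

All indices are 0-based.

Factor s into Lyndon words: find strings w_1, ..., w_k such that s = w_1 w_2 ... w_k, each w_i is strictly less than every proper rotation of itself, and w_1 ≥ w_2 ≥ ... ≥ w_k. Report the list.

["cd", "adbddcb", "abadddbcadb", "abac"]

emit factor 1: 'cd' (i=0, period=2)
emit factor 2: 'adbddcb' (i=2, period=7)
emit factor 3: 'abadddbcadb' (i=9, period=11)
emit factor 4: 'abac' (i=20, period=4)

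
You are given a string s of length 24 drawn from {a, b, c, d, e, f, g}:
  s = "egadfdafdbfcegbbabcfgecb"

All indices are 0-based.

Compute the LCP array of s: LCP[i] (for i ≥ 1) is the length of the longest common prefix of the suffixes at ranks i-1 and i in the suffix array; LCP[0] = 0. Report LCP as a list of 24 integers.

rank | idx | suffix
   0 |  16 | abcfgecb
   1 |   2 | adfdafdbfcegbbabcfgecb
   2 |   6 | afdbfcegbbabcfgecb
   3 |  23 | b
   4 |  15 | babcfgecb
   5 |  14 | bbabcfgecb
   6 |  17 | bcfgecb
   7 |   9 | bfcegbbabcfgecb
   8 |  22 | cb
   9 |  11 | cegbbabcfgecb
  10 |  18 | cfgecb
  11 |   5 | dafdbfcegbbabcfgecb
  12 |   8 | dbfcegbbabcfgecb
  13 |   3 | dfdafdbfcegbbabcfgecb
  14 |  21 | ecb
  15 |   0 | egadfdafdbfcegbbabcfgecb
  16 |  12 | egbbabcfgecb
  17 |  10 | fcegbbabcfgecb
  18 |   4 | fdafdbfcegbbabcfgecb
  19 |   7 | fdbfcegbbabcfgecb
  20 |  19 | fgecb
  21 |   1 | gadfdafdbfcegbbabcfgecb
  22 |  13 | gbbabcfgecb
  23 |  20 | gecb

SA = [16, 2, 6, 23, 15, 14, 17, 9, 22, 11, 18, 5, 8, 3, 21, 0, 12, 10, 4, 7, 19, 1, 13, 20]
rank  pair      lcp
   1  s[16:],s[2:]  1  'a'
   2  s[2:],s[6:]  1  'a'
   3  s[6:],s[23:]  0  ''
   4  s[23:],s[15:]  1  'b'
   5  s[15:],s[14:]  1  'b'
   6  s[14:],s[17:]  1  'b'
   7  s[17:],s[9:]  1  'b'
   8  s[9:],s[22:]  0  ''
   9  s[22:],s[11:]  1  'c'
  10  s[11:],s[18:]  1  'c'
  11  s[18:],s[5:]  0  ''
  12  s[5:],s[8:]  1  'd'
  13  s[8:],s[3:]  1  'd'
  14  s[3:],s[21:]  0  ''
  15  s[21:],s[0:]  1  'e'
  16  s[0:],s[12:]  2  'eg'
  17  s[12:],s[10:]  0  ''
  18  s[10:],s[4:]  1  'f'
  19  s[4:],s[7:]  2  'fd'
  20  s[7:],s[19:]  1  'f'
  21  s[19:],s[1:]  0  ''
  22  s[1:],s[13:]  1  'g'
  23  s[13:],s[20:]  1  'g'

[0, 1, 1, 0, 1, 1, 1, 1, 0, 1, 1, 0, 1, 1, 0, 1, 2, 0, 1, 2, 1, 0, 1, 1]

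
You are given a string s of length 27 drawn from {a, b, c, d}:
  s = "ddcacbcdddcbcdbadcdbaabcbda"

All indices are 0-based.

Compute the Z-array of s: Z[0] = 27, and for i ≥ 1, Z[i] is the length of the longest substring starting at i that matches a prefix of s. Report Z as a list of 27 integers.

[27, 1, 0, 0, 0, 0, 0, 2, 3, 1, 0, 0, 0, 1, 0, 0, 1, 0, 1, 0, 0, 0, 0, 0, 0, 1, 0]

Z[0]=27
i=1: outside box; Z[1]=1 scan→box=[1,2)
i=2: outside box; Z[2]=0
i=3: outside box; Z[3]=0
i=4: outside box; Z[4]=0
i=5: outside box; Z[5]=0
i=6: outside box; Z[6]=0
i=7: outside box; Z[7]=2 scan→box=[7,9)
i=8: min(r-i=1, Z[1]=1)=1; Z[8]=3 scan→box=[8,11)
i=9: min(r-i=2, Z[1]=1)=1; Z[9]=1
i=10: min(r-i=1, Z[2]=0)=0; Z[10]=0
i=11: outside box; Z[11]=0
i=12: outside box; Z[12]=0
i=13: outside box; Z[13]=1 scan→box=[13,14)
i=14: outside box; Z[14]=0
i=15: outside box; Z[15]=0
i=16: outside box; Z[16]=1 scan→box=[16,17)
i=17: outside box; Z[17]=0
i=18: outside box; Z[18]=1 scan→box=[18,19)
i=19: outside box; Z[19]=0
i=20: outside box; Z[20]=0
i=21: outside box; Z[21]=0
i=22: outside box; Z[22]=0
i=23: outside box; Z[23]=0
i=24: outside box; Z[24]=0
i=25: outside box; Z[25]=1 scan→box=[25,26)
i=26: outside box; Z[26]=0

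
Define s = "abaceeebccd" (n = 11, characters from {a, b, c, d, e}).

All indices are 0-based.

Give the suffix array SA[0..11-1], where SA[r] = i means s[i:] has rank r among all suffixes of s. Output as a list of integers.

sorted suffixes:
  #0 SA[0]=0  'abaceeebccd'
  #1 SA[1]=2  'aceeebccd'
  #2 SA[2]=1  'baceeebccd'
  #3 SA[3]=7  'bccd'
  #4 SA[4]=8  'ccd'
  #5 SA[5]=9  'cd'
  #6 SA[6]=3  'ceeebccd'
  #7 SA[7]=10  'd'
  #8 SA[8]=6  'ebccd'
  #9 SA[9]=5  'eebccd'
  #10 SA[10]=4  'eeebccd'

[0, 2, 1, 7, 8, 9, 3, 10, 6, 5, 4]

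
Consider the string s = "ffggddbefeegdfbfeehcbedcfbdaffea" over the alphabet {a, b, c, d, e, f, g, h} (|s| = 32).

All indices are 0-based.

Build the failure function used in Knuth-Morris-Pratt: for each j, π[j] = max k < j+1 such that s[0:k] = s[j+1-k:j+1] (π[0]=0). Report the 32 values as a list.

[0, 1, 0, 0, 0, 0, 0, 0, 1, 0, 0, 0, 0, 1, 0, 1, 0, 0, 0, 0, 0, 0, 0, 0, 1, 0, 0, 0, 1, 2, 0, 0]

π[0] = 0
j=1 s[j]='f': π[1]=1 (border 'f')
j=2 s[j]='g': k: 1→0; π[2]=0 (border '')
j=3 s[j]='g': π[3]=0 (border '')
j=4 s[j]='d': π[4]=0 (border '')
j=5 s[j]='d': π[5]=0 (border '')
j=6 s[j]='b': π[6]=0 (border '')
j=7 s[j]='e': π[7]=0 (border '')
j=8 s[j]='f': π[8]=1 (border 'f')
j=9 s[j]='e': k: 1→0; π[9]=0 (border '')
j=10 s[j]='e': π[10]=0 (border '')
j=11 s[j]='g': π[11]=0 (border '')
j=12 s[j]='d': π[12]=0 (border '')
j=13 s[j]='f': π[13]=1 (border 'f')
j=14 s[j]='b': k: 1→0; π[14]=0 (border '')
j=15 s[j]='f': π[15]=1 (border 'f')
j=16 s[j]='e': k: 1→0; π[16]=0 (border '')
j=17 s[j]='e': π[17]=0 (border '')
j=18 s[j]='h': π[18]=0 (border '')
j=19 s[j]='c': π[19]=0 (border '')
j=20 s[j]='b': π[20]=0 (border '')
j=21 s[j]='e': π[21]=0 (border '')
j=22 s[j]='d': π[22]=0 (border '')
j=23 s[j]='c': π[23]=0 (border '')
j=24 s[j]='f': π[24]=1 (border 'f')
j=25 s[j]='b': k: 1→0; π[25]=0 (border '')
j=26 s[j]='d': π[26]=0 (border '')
j=27 s[j]='a': π[27]=0 (border '')
j=28 s[j]='f': π[28]=1 (border 'f')
j=29 s[j]='f': π[29]=2 (border 'ff')
j=30 s[j]='e': k: 2→1→0; π[30]=0 (border '')
j=31 s[j]='a': π[31]=0 (border '')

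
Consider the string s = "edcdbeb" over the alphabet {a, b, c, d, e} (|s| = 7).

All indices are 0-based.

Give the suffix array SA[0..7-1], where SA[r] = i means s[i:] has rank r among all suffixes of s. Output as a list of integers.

rank | idx | suffix
   0 |   6 | b
   1 |   4 | beb
   2 |   2 | cdbeb
   3 |   3 | dbeb
   4 |   1 | dcdbeb
   5 |   5 | eb
   6 |   0 | edcdbeb

[6, 4, 2, 3, 1, 5, 0]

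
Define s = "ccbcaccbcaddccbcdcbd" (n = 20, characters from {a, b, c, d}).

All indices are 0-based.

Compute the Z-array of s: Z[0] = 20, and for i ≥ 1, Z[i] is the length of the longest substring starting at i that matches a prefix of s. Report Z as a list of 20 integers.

[20, 1, 0, 1, 0, 5, 1, 0, 1, 0, 0, 0, 4, 1, 0, 1, 0, 1, 0, 0]

Z[0]=20
i=1: fresh scan; Z[1]=1 scan→box=[1,2)
i=2: fresh scan; Z[2]=0
i=3: fresh scan; Z[3]=1 scan→box=[3,4)
i=4: fresh scan; Z[4]=0
i=5: fresh scan; Z[5]=5 scan→box=[5,10)
i=6: min(r-i=4, Z[1]=1)=1; Z[6]=1
i=7: min(r-i=3, Z[2]=0)=0; Z[7]=0
i=8: min(r-i=2, Z[3]=1)=1; Z[8]=1
i=9: min(r-i=1, Z[4]=0)=0; Z[9]=0
i=10: fresh scan; Z[10]=0
i=11: fresh scan; Z[11]=0
i=12: fresh scan; Z[12]=4 scan→box=[12,16)
i=13: min(r-i=3, Z[1]=1)=1; Z[13]=1
i=14: min(r-i=2, Z[2]=0)=0; Z[14]=0
i=15: min(r-i=1, Z[3]=1)=1; Z[15]=1
i=16: fresh scan; Z[16]=0
i=17: fresh scan; Z[17]=1 scan→box=[17,18)
i=18: fresh scan; Z[18]=0
i=19: fresh scan; Z[19]=0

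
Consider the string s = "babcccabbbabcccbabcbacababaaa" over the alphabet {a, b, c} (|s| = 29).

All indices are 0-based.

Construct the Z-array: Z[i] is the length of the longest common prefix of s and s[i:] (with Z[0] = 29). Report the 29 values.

Z[0]=29
i=1: outside box; Z[1]=0
i=2: outside box; Z[2]=1 grow→box=[2,3)
i=3: outside box; Z[3]=0
i=4: outside box; Z[4]=0
i=5: outside box; Z[5]=0
i=6: outside box; Z[6]=0
i=7: outside box; Z[7]=1 grow→box=[7,8)
i=8: outside box; Z[8]=1 grow→box=[8,9)
i=9: outside box; Z[9]=6 grow→box=[9,15)
i=10: min(r-i=5, Z[1]=0)=0; Z[10]=0
i=11: min(r-i=4, Z[2]=1)=1; Z[11]=1
i=12: min(r-i=3, Z[3]=0)=0; Z[12]=0
i=13: min(r-i=2, Z[4]=0)=0; Z[13]=0
i=14: min(r-i=1, Z[5]=0)=0; Z[14]=0
i=15: outside box; Z[15]=4 grow→box=[15,19)
i=16: min(r-i=3, Z[1]=0)=0; Z[16]=0
i=17: min(r-i=2, Z[2]=1)=1; Z[17]=1
i=18: min(r-i=1, Z[3]=0)=0; Z[18]=0
i=19: outside box; Z[19]=2 grow→box=[19,21)
i=20: min(r-i=1, Z[1]=0)=0; Z[20]=0
i=21: outside box; Z[21]=0
i=22: outside box; Z[22]=0
i=23: outside box; Z[23]=3 grow→box=[23,26)
i=24: min(r-i=2, Z[1]=0)=0; Z[24]=0
i=25: min(r-i=1, Z[2]=1)=1; Z[25]=2 grow→box=[25,27)
i=26: min(r-i=1, Z[1]=0)=0; Z[26]=0
i=27: outside box; Z[27]=0
i=28: outside box; Z[28]=0

[29, 0, 1, 0, 0, 0, 0, 1, 1, 6, 0, 1, 0, 0, 0, 4, 0, 1, 0, 2, 0, 0, 0, 3, 0, 2, 0, 0, 0]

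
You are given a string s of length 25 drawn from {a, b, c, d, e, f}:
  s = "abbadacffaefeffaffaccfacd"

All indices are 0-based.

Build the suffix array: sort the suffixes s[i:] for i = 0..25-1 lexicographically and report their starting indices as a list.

[0, 18, 22, 5, 3, 9, 15, 2, 1, 19, 23, 20, 6, 24, 4, 10, 12, 17, 21, 8, 14, 11, 16, 7, 13]

rank→(start, suffix):
  0 → (0, 'abbadacffaefeffaffaccfacd')
  1 → (18, 'accfacd')
  2 → (22, 'acd')
  3 → (5, 'acffaefeffaffaccfacd')
  4 → (3, 'adacffaefeffaffaccfacd')
  5 → (9, 'aefeffaffaccfacd')
  6 → (15, 'affaccfacd')
  7 → (2, 'badacffaefeffaffaccfacd')
  8 → (1, 'bbadacffaefeffaffaccfacd')
  9 → (19, 'ccfacd')
  10 → (23, 'cd')
  11 → (20, 'cfacd')
  12 → (6, 'cffaefeffaffaccfacd')
  13 → (24, 'd')
  14 → (4, 'dacffaefeffaffaccfacd')
  15 → (10, 'efeffaffaccfacd')
  16 → (12, 'effaffaccfacd')
  17 → (17, 'faccfacd')
  18 → (21, 'facd')
  19 → (8, 'faefeffaffaccfacd')
  20 → (14, 'faffaccfacd')
  21 → (11, 'feffaffaccfacd')
  22 → (16, 'ffaccfacd')
  23 → (7, 'ffaefeffaffaccfacd')
  24 → (13, 'ffaffaccfacd')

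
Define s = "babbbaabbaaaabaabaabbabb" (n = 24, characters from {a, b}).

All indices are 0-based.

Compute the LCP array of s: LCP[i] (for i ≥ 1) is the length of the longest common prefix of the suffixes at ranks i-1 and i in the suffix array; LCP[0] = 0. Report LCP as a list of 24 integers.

[0, 3, 2, 6, 3, 5, 1, 5, 2, 3, 4, 3, 0, 1, 3, 4, 6, 2, 4, 1, 2, 4, 3, 2]

rank→(start, suffix):
  0 → (9, 'aaaabaabaabbabb')
  1 → (10, 'aaabaabaabbabb')
  2 → (11, 'aabaabaabbabb')
  3 → (14, 'aabaabbabb')
  4 → (5, 'aabbaaaabaabaabbabb')
  5 → (17, 'aabbabb')
  6 → (12, 'abaabaabbabb')
  7 → (15, 'abaabbabb')
  8 → (21, 'abb')
  9 → (6, 'abbaaaabaabaabbabb')
  10 → (18, 'abbabb')
  11 → (1, 'abbbaabbaaaabaabaabbabb')
  12 → (23, 'b')
  13 → (8, 'baaaabaabaabbabb')
  14 → (13, 'baabaabbabb')
  15 → (4, 'baabbaaaabaabaabbabb')
  16 → (16, 'baabbabb')
  17 → (20, 'babb')
  18 → (0, 'babbbaabbaaaabaabaabbabb')
  19 → (22, 'bb')
  20 → (7, 'bbaaaabaabaabbabb')
  21 → (3, 'bbaabbaaaabaabaabbabb')
  22 → (19, 'bbabb')
  23 → (2, 'bbbaabbaaaabaabaabbabb')

SA = [9, 10, 11, 14, 5, 17, 12, 15, 21, 6, 18, 1, 23, 8, 13, 4, 16, 20, 0, 22, 7, 3, 19, 2]
rank  pair      lcp
   1  s[9:],s[10:]  3  'aaa'
   2  s[10:],s[11:]  2  'aa'
   3  s[11:],s[14:]  6  'aabaab'
   4  s[14:],s[5:]  3  'aab'
   5  s[5:],s[17:]  5  'aabba'
   6  s[17:],s[12:]  1  'a'
   7  s[12:],s[15:]  5  'abaab'
   8  s[15:],s[21:]  2  'ab'
   9  s[21:],s[6:]  3  'abb'
  10  s[6:],s[18:]  4  'abba'
  11  s[18:],s[1:]  3  'abb'
  12  s[1:],s[23:]  0  ''
  13  s[23:],s[8:]  1  'b'
  14  s[8:],s[13:]  3  'baa'
  15  s[13:],s[4:]  4  'baab'
  16  s[4:],s[16:]  6  'baabba'
  17  s[16:],s[20:]  2  'ba'
  18  s[20:],s[0:]  4  'babb'
  19  s[0:],s[22:]  1  'b'
  20  s[22:],s[7:]  2  'bb'
  21  s[7:],s[3:]  4  'bbaa'
  22  s[3:],s[19:]  3  'bba'
  23  s[19:],s[2:]  2  'bb'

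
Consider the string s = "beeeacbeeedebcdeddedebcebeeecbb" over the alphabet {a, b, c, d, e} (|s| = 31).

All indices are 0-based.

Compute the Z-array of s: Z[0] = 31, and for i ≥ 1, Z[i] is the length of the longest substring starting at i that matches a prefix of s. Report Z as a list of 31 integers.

Z[0]=31
i=1: i≥r, start 0; Z[1]=0
i=2: i≥r, start 0; Z[2]=0
i=3: i≥r, start 0; Z[3]=0
i=4: i≥r, start 0; Z[4]=0
i=5: i≥r, start 0; Z[5]=0
i=6: i≥r, start 0; Z[6]=4 grow→box=[6,10)
i=7: min(r-i=3, Z[1]=0)=0; Z[7]=0
i=8: min(r-i=2, Z[2]=0)=0; Z[8]=0
i=9: min(r-i=1, Z[3]=0)=0; Z[9]=0
i=10: i≥r, start 0; Z[10]=0
i=11: i≥r, start 0; Z[11]=0
i=12: i≥r, start 0; Z[12]=1 grow→box=[12,13)
i=13: i≥r, start 0; Z[13]=0
i=14: i≥r, start 0; Z[14]=0
i=15: i≥r, start 0; Z[15]=0
i=16: i≥r, start 0; Z[16]=0
i=17: i≥r, start 0; Z[17]=0
i=18: i≥r, start 0; Z[18]=0
i=19: i≥r, start 0; Z[19]=0
i=20: i≥r, start 0; Z[20]=0
i=21: i≥r, start 0; Z[21]=1 grow→box=[21,22)
i=22: i≥r, start 0; Z[22]=0
i=23: i≥r, start 0; Z[23]=0
i=24: i≥r, start 0; Z[24]=4 grow→box=[24,28)
i=25: min(r-i=3, Z[1]=0)=0; Z[25]=0
i=26: min(r-i=2, Z[2]=0)=0; Z[26]=0
i=27: min(r-i=1, Z[3]=0)=0; Z[27]=0
i=28: i≥r, start 0; Z[28]=0
i=29: i≥r, start 0; Z[29]=1 grow→box=[29,30)
i=30: i≥r, start 0; Z[30]=1 grow→box=[30,31)

[31, 0, 0, 0, 0, 0, 4, 0, 0, 0, 0, 0, 1, 0, 0, 0, 0, 0, 0, 0, 0, 1, 0, 0, 4, 0, 0, 0, 0, 1, 1]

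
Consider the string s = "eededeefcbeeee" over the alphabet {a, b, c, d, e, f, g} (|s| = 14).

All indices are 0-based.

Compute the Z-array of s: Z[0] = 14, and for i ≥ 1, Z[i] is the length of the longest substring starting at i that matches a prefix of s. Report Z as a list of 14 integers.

[14, 1, 0, 1, 0, 2, 1, 0, 0, 0, 2, 2, 2, 1]

Z[0]=14
i=1: fresh scan; Z[1]=1 scan→box=[1,2)
i=2: fresh scan; Z[2]=0
i=3: fresh scan; Z[3]=1 scan→box=[3,4)
i=4: fresh scan; Z[4]=0
i=5: fresh scan; Z[5]=2 scan→box=[5,7)
i=6: min(r-i=1, Z[1]=1)=1; Z[6]=1
i=7: fresh scan; Z[7]=0
i=8: fresh scan; Z[8]=0
i=9: fresh scan; Z[9]=0
i=10: fresh scan; Z[10]=2 scan→box=[10,12)
i=11: min(r-i=1, Z[1]=1)=1; Z[11]=2 scan→box=[11,13)
i=12: min(r-i=1, Z[1]=1)=1; Z[12]=2 scan→box=[12,14)
i=13: min(r-i=1, Z[1]=1)=1; Z[13]=1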